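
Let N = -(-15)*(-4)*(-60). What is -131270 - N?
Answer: -134870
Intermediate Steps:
N = 3600 (N = -15*4*(-60) = -60*(-60) = 3600)
-131270 - N = -131270 - 1*3600 = -131270 - 3600 = -134870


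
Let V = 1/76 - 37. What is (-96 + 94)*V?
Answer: 2811/38 ≈ 73.974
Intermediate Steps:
V = -2811/76 (V = 1/76 - 37 = -2811/76 ≈ -36.987)
(-96 + 94)*V = (-96 + 94)*(-2811/76) = -2*(-2811/76) = 2811/38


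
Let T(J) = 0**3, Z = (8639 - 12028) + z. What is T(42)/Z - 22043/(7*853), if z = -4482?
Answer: -3149/853 ≈ -3.6917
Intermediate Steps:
Z = -7871 (Z = (8639 - 12028) - 4482 = -3389 - 4482 = -7871)
T(J) = 0
T(42)/Z - 22043/(7*853) = 0/(-7871) - 22043/(7*853) = 0*(-1/7871) - 22043/5971 = 0 - 22043*1/5971 = 0 - 3149/853 = -3149/853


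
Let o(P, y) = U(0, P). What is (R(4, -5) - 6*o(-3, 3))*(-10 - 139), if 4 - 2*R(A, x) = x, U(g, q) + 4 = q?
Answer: -13857/2 ≈ -6928.5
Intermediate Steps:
U(g, q) = -4 + q
o(P, y) = -4 + P
R(A, x) = 2 - x/2
(R(4, -5) - 6*o(-3, 3))*(-10 - 139) = ((2 - ½*(-5)) - 6*(-4 - 3))*(-10 - 139) = ((2 + 5/2) - 6*(-7))*(-149) = (9/2 + 42)*(-149) = (93/2)*(-149) = -13857/2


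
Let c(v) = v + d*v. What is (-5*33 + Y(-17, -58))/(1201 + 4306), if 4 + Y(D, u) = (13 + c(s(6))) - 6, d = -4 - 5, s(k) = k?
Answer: -210/5507 ≈ -0.038133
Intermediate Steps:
d = -9
c(v) = -8*v (c(v) = v - 9*v = -8*v)
Y(D, u) = -45 (Y(D, u) = -4 + ((13 - 8*6) - 6) = -4 + ((13 - 48) - 6) = -4 + (-35 - 6) = -4 - 41 = -45)
(-5*33 + Y(-17, -58))/(1201 + 4306) = (-5*33 - 45)/(1201 + 4306) = (-165 - 45)/5507 = -210*1/5507 = -210/5507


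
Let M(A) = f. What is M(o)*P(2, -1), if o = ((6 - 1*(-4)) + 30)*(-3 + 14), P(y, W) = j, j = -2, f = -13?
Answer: 26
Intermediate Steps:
P(y, W) = -2
o = 440 (o = ((6 + 4) + 30)*11 = (10 + 30)*11 = 40*11 = 440)
M(A) = -13
M(o)*P(2, -1) = -13*(-2) = 26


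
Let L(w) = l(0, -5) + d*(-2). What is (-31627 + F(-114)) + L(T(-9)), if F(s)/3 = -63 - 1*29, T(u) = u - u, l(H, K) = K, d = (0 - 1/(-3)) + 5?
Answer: -95756/3 ≈ -31919.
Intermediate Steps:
d = 16/3 (d = (0 - 1*(-⅓)) + 5 = (0 + ⅓) + 5 = ⅓ + 5 = 16/3 ≈ 5.3333)
T(u) = 0
L(w) = -47/3 (L(w) = -5 + (16/3)*(-2) = -5 - 32/3 = -47/3)
F(s) = -276 (F(s) = 3*(-63 - 1*29) = 3*(-63 - 29) = 3*(-92) = -276)
(-31627 + F(-114)) + L(T(-9)) = (-31627 - 276) - 47/3 = -31903 - 47/3 = -95756/3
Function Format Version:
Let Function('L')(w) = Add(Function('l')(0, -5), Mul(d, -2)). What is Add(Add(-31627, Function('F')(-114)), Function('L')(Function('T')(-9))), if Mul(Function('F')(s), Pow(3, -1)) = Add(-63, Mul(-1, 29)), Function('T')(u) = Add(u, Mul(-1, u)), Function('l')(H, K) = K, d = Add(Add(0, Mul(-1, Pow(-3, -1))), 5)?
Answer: Rational(-95756, 3) ≈ -31919.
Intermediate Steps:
d = Rational(16, 3) (d = Add(Add(0, Mul(-1, Rational(-1, 3))), 5) = Add(Add(0, Rational(1, 3)), 5) = Add(Rational(1, 3), 5) = Rational(16, 3) ≈ 5.3333)
Function('T')(u) = 0
Function('L')(w) = Rational(-47, 3) (Function('L')(w) = Add(-5, Mul(Rational(16, 3), -2)) = Add(-5, Rational(-32, 3)) = Rational(-47, 3))
Function('F')(s) = -276 (Function('F')(s) = Mul(3, Add(-63, Mul(-1, 29))) = Mul(3, Add(-63, -29)) = Mul(3, -92) = -276)
Add(Add(-31627, Function('F')(-114)), Function('L')(Function('T')(-9))) = Add(Add(-31627, -276), Rational(-47, 3)) = Add(-31903, Rational(-47, 3)) = Rational(-95756, 3)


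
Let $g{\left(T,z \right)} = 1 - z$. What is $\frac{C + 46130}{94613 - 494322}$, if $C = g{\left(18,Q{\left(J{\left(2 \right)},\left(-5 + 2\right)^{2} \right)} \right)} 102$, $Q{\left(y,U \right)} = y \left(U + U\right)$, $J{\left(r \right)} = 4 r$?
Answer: $- \frac{31544}{399709} \approx -0.078917$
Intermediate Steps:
$Q{\left(y,U \right)} = 2 U y$ ($Q{\left(y,U \right)} = y 2 U = 2 U y$)
$C = -14586$ ($C = \left(1 - 2 \left(-5 + 2\right)^{2} \cdot 4 \cdot 2\right) 102 = \left(1 - 2 \left(-3\right)^{2} \cdot 8\right) 102 = \left(1 - 2 \cdot 9 \cdot 8\right) 102 = \left(1 - 144\right) 102 = \left(-143\right) 102 = -14586$)
$\frac{C + 46130}{94613 - 494322} = \frac{-14586 + 46130}{94613 - 494322} = \frac{31544}{-399709} = 31544 \left(- \frac{1}{399709}\right) = - \frac{31544}{399709}$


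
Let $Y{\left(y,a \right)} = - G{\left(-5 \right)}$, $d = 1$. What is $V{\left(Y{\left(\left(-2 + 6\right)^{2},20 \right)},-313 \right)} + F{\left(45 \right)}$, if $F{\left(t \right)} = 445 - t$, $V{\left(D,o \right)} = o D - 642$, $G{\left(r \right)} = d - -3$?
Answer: $1010$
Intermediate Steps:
$G{\left(r \right)} = 4$ ($G{\left(r \right)} = 1 - -3 = 1 + 3 = 4$)
$Y{\left(y,a \right)} = -4$ ($Y{\left(y,a \right)} = \left(-1\right) 4 = -4$)
$V{\left(D,o \right)} = -642 + D o$ ($V{\left(D,o \right)} = D o - 642 = -642 + D o$)
$V{\left(Y{\left(\left(-2 + 6\right)^{2},20 \right)},-313 \right)} + F{\left(45 \right)} = \left(-642 - -1252\right) + \left(445 - 45\right) = \left(-642 + 1252\right) + \left(445 - 45\right) = 610 + 400 = 1010$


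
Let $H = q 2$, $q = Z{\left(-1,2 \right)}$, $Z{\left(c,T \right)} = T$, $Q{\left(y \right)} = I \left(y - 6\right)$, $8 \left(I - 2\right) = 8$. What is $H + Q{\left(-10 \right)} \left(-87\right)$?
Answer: $4180$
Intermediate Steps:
$I = 3$ ($I = 2 + \frac{1}{8} \cdot 8 = 2 + 1 = 3$)
$Q{\left(y \right)} = -18 + 3 y$ ($Q{\left(y \right)} = 3 \left(y - 6\right) = 3 \left(-6 + y\right) = -18 + 3 y$)
$q = 2$
$H = 4$ ($H = 2 \cdot 2 = 4$)
$H + Q{\left(-10 \right)} \left(-87\right) = 4 + \left(-18 + 3 \left(-10\right)\right) \left(-87\right) = 4 + \left(-18 - 30\right) \left(-87\right) = 4 - -4176 = 4 + 4176 = 4180$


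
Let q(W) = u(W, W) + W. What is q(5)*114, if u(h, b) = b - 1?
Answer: 1026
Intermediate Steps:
u(h, b) = -1 + b
q(W) = -1 + 2*W (q(W) = (-1 + W) + W = -1 + 2*W)
q(5)*114 = (-1 + 2*5)*114 = (-1 + 10)*114 = 9*114 = 1026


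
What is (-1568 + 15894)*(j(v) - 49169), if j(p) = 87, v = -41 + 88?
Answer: -703148732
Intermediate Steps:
v = 47
(-1568 + 15894)*(j(v) - 49169) = (-1568 + 15894)*(87 - 49169) = 14326*(-49082) = -703148732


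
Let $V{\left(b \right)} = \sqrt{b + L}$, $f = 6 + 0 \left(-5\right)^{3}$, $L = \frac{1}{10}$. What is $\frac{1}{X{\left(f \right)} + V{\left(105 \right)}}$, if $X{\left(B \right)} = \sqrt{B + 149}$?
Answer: $\frac{10}{\sqrt{10510} + 10 \sqrt{155}} \approx 0.04405$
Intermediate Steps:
$L = \frac{1}{10} \approx 0.1$
$f = 6$ ($f = 6 + 0 \left(-125\right) = 6 + 0 = 6$)
$X{\left(B \right)} = \sqrt{149 + B}$
$V{\left(b \right)} = \sqrt{\frac{1}{10} + b}$ ($V{\left(b \right)} = \sqrt{b + \frac{1}{10}} = \sqrt{\frac{1}{10} + b}$)
$\frac{1}{X{\left(f \right)} + V{\left(105 \right)}} = \frac{1}{\sqrt{149 + 6} + \frac{\sqrt{10 + 100 \cdot 105}}{10}} = \frac{1}{\sqrt{155} + \frac{\sqrt{10 + 10500}}{10}} = \frac{1}{\sqrt{155} + \frac{\sqrt{10510}}{10}}$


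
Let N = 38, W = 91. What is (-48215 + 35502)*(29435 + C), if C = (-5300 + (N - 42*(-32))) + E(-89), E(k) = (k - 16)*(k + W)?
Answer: -321727891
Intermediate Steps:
E(k) = (-16 + k)*(91 + k) (E(k) = (k - 16)*(k + 91) = (-16 + k)*(91 + k))
C = -4128 (C = (-5300 + (38 - 42*(-32))) + (-1456 + (-89)² + 75*(-89)) = (-5300 + (38 + 1344)) + (-1456 + 7921 - 6675) = (-5300 + 1382) - 210 = -3918 - 210 = -4128)
(-48215 + 35502)*(29435 + C) = (-48215 + 35502)*(29435 - 4128) = -12713*25307 = -321727891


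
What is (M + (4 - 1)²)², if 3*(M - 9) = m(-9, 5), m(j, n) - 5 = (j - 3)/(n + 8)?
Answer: 570025/1521 ≈ 374.77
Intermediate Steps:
m(j, n) = 5 + (-3 + j)/(8 + n) (m(j, n) = 5 + (j - 3)/(n + 8) = 5 + (-3 + j)/(8 + n))
M = 404/39 (M = 9 + ((37 - 9 + 5*5)/(8 + 5))/3 = 9 + ((37 - 9 + 25)/13)/3 = 9 + ((1/13)*53)/3 = 9 + (⅓)*(53/13) = 9 + 53/39 = 404/39 ≈ 10.359)
(M + (4 - 1)²)² = (404/39 + (4 - 1)²)² = (404/39 + 3²)² = (404/39 + 9)² = (755/39)² = 570025/1521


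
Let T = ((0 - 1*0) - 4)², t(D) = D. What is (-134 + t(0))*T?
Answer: -2144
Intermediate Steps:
T = 16 (T = ((0 + 0) - 4)² = (0 - 4)² = (-4)² = 16)
(-134 + t(0))*T = (-134 + 0)*16 = -134*16 = -2144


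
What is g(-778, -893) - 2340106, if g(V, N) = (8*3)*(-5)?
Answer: -2340226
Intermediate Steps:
g(V, N) = -120 (g(V, N) = 24*(-5) = -120)
g(-778, -893) - 2340106 = -120 - 2340106 = -2340226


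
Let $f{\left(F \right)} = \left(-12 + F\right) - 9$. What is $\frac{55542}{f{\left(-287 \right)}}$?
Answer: $- \frac{27771}{154} \approx -180.33$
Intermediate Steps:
$f{\left(F \right)} = -21 + F$
$\frac{55542}{f{\left(-287 \right)}} = \frac{55542}{-21 - 287} = \frac{55542}{-308} = 55542 \left(- \frac{1}{308}\right) = - \frac{27771}{154}$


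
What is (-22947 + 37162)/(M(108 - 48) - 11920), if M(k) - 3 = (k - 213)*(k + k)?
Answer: -14215/30277 ≈ -0.46950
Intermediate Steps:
M(k) = 3 + 2*k*(-213 + k) (M(k) = 3 + (k - 213)*(k + k) = 3 + (-213 + k)*(2*k) = 3 + 2*k*(-213 + k))
(-22947 + 37162)/(M(108 - 48) - 11920) = (-22947 + 37162)/((3 - 426*(108 - 48) + 2*(108 - 48)²) - 11920) = 14215/((3 - 426*60 + 2*60²) - 11920) = 14215/((3 - 25560 + 2*3600) - 11920) = 14215/((3 - 25560 + 7200) - 11920) = 14215/(-18357 - 11920) = 14215/(-30277) = 14215*(-1/30277) = -14215/30277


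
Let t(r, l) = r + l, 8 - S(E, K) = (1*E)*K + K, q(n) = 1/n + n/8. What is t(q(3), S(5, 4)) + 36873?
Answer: 884585/24 ≈ 36858.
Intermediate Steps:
q(n) = 1/n + n/8 (q(n) = 1/n + n*(⅛) = 1/n + n/8)
S(E, K) = 8 - K - E*K (S(E, K) = 8 - ((1*E)*K + K) = 8 - (E*K + K) = 8 - (K + E*K) = 8 + (-K - E*K) = 8 - K - E*K)
t(r, l) = l + r
t(q(3), S(5, 4)) + 36873 = ((8 - 1*4 - 1*5*4) + (1/3 + (⅛)*3)) + 36873 = ((8 - 4 - 20) + (⅓ + 3/8)) + 36873 = (-16 + 17/24) + 36873 = -367/24 + 36873 = 884585/24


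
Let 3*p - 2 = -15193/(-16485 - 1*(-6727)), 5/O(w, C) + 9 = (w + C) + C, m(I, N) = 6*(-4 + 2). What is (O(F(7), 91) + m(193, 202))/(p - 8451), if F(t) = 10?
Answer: 21379778/15088951765 ≈ 0.0014169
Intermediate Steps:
m(I, N) = -12 (m(I, N) = 6*(-2) = -12)
O(w, C) = 5/(-9 + w + 2*C) (O(w, C) = 5/(-9 + ((w + C) + C)) = 5/(-9 + ((C + w) + C)) = 5/(-9 + (w + 2*C)) = 5/(-9 + w + 2*C))
p = 34709/29274 (p = 2/3 + (-15193/(-16485 - 1*(-6727)))/3 = 2/3 + (-15193/(-16485 + 6727))/3 = 2/3 + (-15193/(-9758))/3 = 2/3 + (-15193*(-1/9758))/3 = 2/3 + (1/3)*(15193/9758) = 2/3 + 15193/29274 = 34709/29274 ≈ 1.1857)
(O(F(7), 91) + m(193, 202))/(p - 8451) = (5/(-9 + 10 + 2*91) - 12)/(34709/29274 - 8451) = (5/(-9 + 10 + 182) - 12)/(-247359865/29274) = (5/183 - 12)*(-29274/247359865) = -2191/183*(-29274/247359865) = 21379778/15088951765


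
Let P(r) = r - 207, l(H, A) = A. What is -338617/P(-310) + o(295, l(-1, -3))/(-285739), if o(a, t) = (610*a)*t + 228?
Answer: 97035067537/147727063 ≈ 656.85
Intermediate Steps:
P(r) = -207 + r
o(a, t) = 228 + 610*a*t (o(a, t) = 610*a*t + 228 = 228 + 610*a*t)
-338617/P(-310) + o(295, l(-1, -3))/(-285739) = -338617/(-207 - 310) + (228 + 610*295*(-3))/(-285739) = -338617/(-517) + (228 - 539850)*(-1/285739) = -338617*(-1/517) - 539622*(-1/285739) = 338617/517 + 539622/285739 = 97035067537/147727063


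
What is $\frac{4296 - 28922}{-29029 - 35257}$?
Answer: $\frac{12313}{32143} \approx 0.38307$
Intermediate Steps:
$\frac{4296 - 28922}{-29029 - 35257} = - \frac{24626}{-64286} = \left(-24626\right) \left(- \frac{1}{64286}\right) = \frac{12313}{32143}$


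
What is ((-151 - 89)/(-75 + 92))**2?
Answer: 57600/289 ≈ 199.31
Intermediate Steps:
((-151 - 89)/(-75 + 92))**2 = (-240/17)**2 = 57600/289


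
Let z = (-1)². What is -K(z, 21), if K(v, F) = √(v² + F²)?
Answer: -√442 ≈ -21.024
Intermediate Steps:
z = 1
K(v, F) = √(F² + v²)
-K(z, 21) = -√(21² + 1²) = -√(441 + 1) = -√442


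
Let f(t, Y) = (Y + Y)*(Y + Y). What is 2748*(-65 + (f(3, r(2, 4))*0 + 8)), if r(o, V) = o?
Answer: -156636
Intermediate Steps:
f(t, Y) = 4*Y² (f(t, Y) = (2*Y)*(2*Y) = 4*Y²)
2748*(-65 + (f(3, r(2, 4))*0 + 8)) = 2748*(-65 + ((4*2²)*0 + 8)) = 2748*(-65 + ((4*4)*0 + 8)) = 2748*(-65 + (16*0 + 8)) = 2748*(-65 + (0 + 8)) = 2748*(-65 + 8) = 2748*(-57) = -156636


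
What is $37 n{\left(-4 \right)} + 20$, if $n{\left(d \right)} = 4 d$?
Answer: $-572$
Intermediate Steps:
$37 n{\left(-4 \right)} + 20 = 37 \cdot 4 \left(-4\right) + 20 = 37 \left(-16\right) + 20 = -592 + 20 = -572$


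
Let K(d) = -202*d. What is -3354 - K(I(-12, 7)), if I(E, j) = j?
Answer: -1940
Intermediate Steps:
-3354 - K(I(-12, 7)) = -3354 - (-202)*7 = -3354 - 1*(-1414) = -3354 + 1414 = -1940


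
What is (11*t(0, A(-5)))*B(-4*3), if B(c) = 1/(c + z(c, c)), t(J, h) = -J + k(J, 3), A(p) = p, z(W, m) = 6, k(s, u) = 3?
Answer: -11/2 ≈ -5.5000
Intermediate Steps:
t(J, h) = 3 - J (t(J, h) = -J + 3 = 3 - J)
B(c) = 1/(6 + c) (B(c) = 1/(c + 6) = 1/(6 + c))
(11*t(0, A(-5)))*B(-4*3) = (11*(3 - 1*0))/(6 - 4*3) = (11*(3 + 0))/(6 - 12) = (11*3)/(-6) = 33*(-⅙) = -11/2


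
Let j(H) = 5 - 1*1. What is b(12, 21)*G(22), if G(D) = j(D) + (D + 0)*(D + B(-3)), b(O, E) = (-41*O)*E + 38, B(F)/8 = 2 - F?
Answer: -14082192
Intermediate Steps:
B(F) = 16 - 8*F (B(F) = 8*(2 - F) = 16 - 8*F)
j(H) = 4 (j(H) = 5 - 1 = 4)
b(O, E) = 38 - 41*E*O (b(O, E) = -41*E*O + 38 = 38 - 41*E*O)
G(D) = 4 + D*(40 + D) (G(D) = 4 + (D + 0)*(D + (16 - 8*(-3))) = 4 + D*(D + (16 + 24)) = 4 + D*(D + 40) = 4 + D*(40 + D))
b(12, 21)*G(22) = (38 - 41*21*12)*(4 + 22² + 40*22) = (38 - 10332)*(4 + 484 + 880) = -10294*1368 = -14082192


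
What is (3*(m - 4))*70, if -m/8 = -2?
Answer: 2520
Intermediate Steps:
m = 16 (m = -8*(-2) = 16)
(3*(m - 4))*70 = (3*(16 - 4))*70 = (3*12)*70 = 36*70 = 2520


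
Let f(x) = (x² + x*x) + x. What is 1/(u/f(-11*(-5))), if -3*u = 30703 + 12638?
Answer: -6105/14447 ≈ -0.42258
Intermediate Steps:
u = -14447 (u = -(30703 + 12638)/3 = -⅓*43341 = -14447)
f(x) = x + 2*x² (f(x) = (x² + x²) + x = 2*x² + x = x + 2*x²)
1/(u/f(-11*(-5))) = 1/(-14447*1/(55*(1 + 2*(-11*(-5))))) = 1/(-14447*1/(55*(1 + 2*55))) = 1/(-14447*1/(55*(1 + 110))) = 1/(-14447/(55*111)) = 1/(-14447/6105) = -6105/14447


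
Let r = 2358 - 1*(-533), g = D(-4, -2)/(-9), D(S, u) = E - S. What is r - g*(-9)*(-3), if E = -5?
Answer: 2888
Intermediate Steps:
D(S, u) = -5 - S
g = 1/9 (g = (-5 - 1*(-4))/(-9) = (-5 + 4)*(-1/9) = -1*(-1/9) = 1/9 ≈ 0.11111)
r = 2891 (r = 2358 + 533 = 2891)
r - g*(-9)*(-3) = 2891 - (1/9)*(-9)*(-3) = 2891 - (-1)*(-3) = 2891 - 1*3 = 2891 - 3 = 2888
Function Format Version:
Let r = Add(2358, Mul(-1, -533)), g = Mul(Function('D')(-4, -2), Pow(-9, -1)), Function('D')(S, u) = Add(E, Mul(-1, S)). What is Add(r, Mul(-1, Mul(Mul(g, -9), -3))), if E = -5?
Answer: 2888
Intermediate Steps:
Function('D')(S, u) = Add(-5, Mul(-1, S))
g = Rational(1, 9) (g = Mul(Add(-5, Mul(-1, -4)), Pow(-9, -1)) = Mul(Add(-5, 4), Rational(-1, 9)) = Mul(-1, Rational(-1, 9)) = Rational(1, 9) ≈ 0.11111)
r = 2891 (r = Add(2358, 533) = 2891)
Add(r, Mul(-1, Mul(Mul(g, -9), -3))) = Add(2891, Mul(-1, Mul(Mul(Rational(1, 9), -9), -3))) = Add(2891, Mul(-1, Mul(-1, -3))) = Add(2891, Mul(-1, 3)) = Add(2891, -3) = 2888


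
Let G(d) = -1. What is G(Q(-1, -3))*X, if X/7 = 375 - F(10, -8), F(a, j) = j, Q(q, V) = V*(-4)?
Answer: -2681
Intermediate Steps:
Q(q, V) = -4*V
X = 2681 (X = 7*(375 - 1*(-8)) = 7*(375 + 8) = 7*383 = 2681)
G(Q(-1, -3))*X = -1*2681 = -2681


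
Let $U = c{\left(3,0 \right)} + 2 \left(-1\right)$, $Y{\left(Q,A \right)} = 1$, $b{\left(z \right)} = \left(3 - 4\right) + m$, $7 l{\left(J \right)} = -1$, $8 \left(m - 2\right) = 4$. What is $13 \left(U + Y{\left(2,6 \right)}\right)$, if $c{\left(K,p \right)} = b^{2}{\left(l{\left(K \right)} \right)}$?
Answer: $\frac{65}{4} \approx 16.25$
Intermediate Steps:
$m = \frac{5}{2}$ ($m = 2 + \frac{1}{8} \cdot 4 = 2 + \frac{1}{2} = \frac{5}{2} \approx 2.5$)
$l{\left(J \right)} = - \frac{1}{7}$ ($l{\left(J \right)} = \frac{1}{7} \left(-1\right) = - \frac{1}{7}$)
$b{\left(z \right)} = \frac{3}{2}$ ($b{\left(z \right)} = \left(3 - 4\right) + \frac{5}{2} = -1 + \frac{5}{2} = \frac{3}{2}$)
$c{\left(K,p \right)} = \frac{9}{4}$ ($c{\left(K,p \right)} = \left(\frac{3}{2}\right)^{2} = \frac{9}{4}$)
$U = \frac{1}{4}$ ($U = \frac{9}{4} + 2 \left(-1\right) = \frac{9}{4} - 2 = \frac{1}{4} \approx 0.25$)
$13 \left(U + Y{\left(2,6 \right)}\right) = 13 \left(\frac{1}{4} + 1\right) = 13 \cdot \frac{5}{4} = \frac{65}{4}$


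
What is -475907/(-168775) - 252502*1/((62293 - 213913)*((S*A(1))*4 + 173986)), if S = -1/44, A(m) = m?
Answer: 2761956389100757/979493067376950 ≈ 2.8198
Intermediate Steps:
S = -1/44 (S = -1*1/44 = -1/44 ≈ -0.022727)
-475907/(-168775) - 252502*1/((62293 - 213913)*((S*A(1))*4 + 173986)) = -475907/(-168775) - 252502*1/((62293 - 213913)*(-1/44*1*4 + 173986)) = -475907*(-1/168775) - 252502*(-1/(151620*(-1/44*4 + 173986))) = 475907/168775 - 252502*(-1/(151620*(-1/11 + 173986))) = 475907/168775 - 252502/((1913845/11)*(-151620)) = 475907/168775 - 252502/(-290177178900/11) = 475907/168775 - 252502*(-11/290177178900) = 475907/168775 + 1388761/145088589450 = 2761956389100757/979493067376950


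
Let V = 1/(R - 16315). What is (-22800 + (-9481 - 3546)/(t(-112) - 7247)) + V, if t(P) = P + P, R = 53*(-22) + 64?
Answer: -2966563995812/130122407 ≈ -22798.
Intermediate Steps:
R = -1102 (R = -1166 + 64 = -1102)
t(P) = 2*P
V = -1/17417 (V = 1/(-1102 - 16315) = 1/(-17417) = -1/17417 ≈ -5.7415e-5)
(-22800 + (-9481 - 3546)/(t(-112) - 7247)) + V = (-22800 + (-9481 - 3546)/(2*(-112) - 7247)) - 1/17417 = (-22800 - 13027/(-224 - 7247)) - 1/17417 = (-22800 - 13027/(-7471)) - 1/17417 = (-22800 - 13027*(-1/7471)) - 1/17417 = (-22800 + 13027/7471) - 1/17417 = -170325773/7471 - 1/17417 = -2966563995812/130122407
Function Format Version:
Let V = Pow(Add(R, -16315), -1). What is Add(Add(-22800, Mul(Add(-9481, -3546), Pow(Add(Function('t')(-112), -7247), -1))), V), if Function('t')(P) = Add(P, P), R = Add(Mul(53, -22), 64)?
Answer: Rational(-2966563995812, 130122407) ≈ -22798.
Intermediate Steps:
R = -1102 (R = Add(-1166, 64) = -1102)
Function('t')(P) = Mul(2, P)
V = Rational(-1, 17417) (V = Pow(Add(-1102, -16315), -1) = Pow(-17417, -1) = Rational(-1, 17417) ≈ -5.7415e-5)
Add(Add(-22800, Mul(Add(-9481, -3546), Pow(Add(Function('t')(-112), -7247), -1))), V) = Add(Add(-22800, Mul(Add(-9481, -3546), Pow(Add(Mul(2, -112), -7247), -1))), Rational(-1, 17417)) = Add(Add(-22800, Mul(-13027, Pow(Add(-224, -7247), -1))), Rational(-1, 17417)) = Add(Add(-22800, Mul(-13027, Pow(-7471, -1))), Rational(-1, 17417)) = Add(Add(-22800, Mul(-13027, Rational(-1, 7471))), Rational(-1, 17417)) = Add(Add(-22800, Rational(13027, 7471)), Rational(-1, 17417)) = Add(Rational(-170325773, 7471), Rational(-1, 17417)) = Rational(-2966563995812, 130122407)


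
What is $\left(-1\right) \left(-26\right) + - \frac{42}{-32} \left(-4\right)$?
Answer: $\frac{83}{4} \approx 20.75$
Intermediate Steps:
$\left(-1\right) \left(-26\right) + - \frac{42}{-32} \left(-4\right) = 26 + \left(-42\right) \left(- \frac{1}{32}\right) \left(-4\right) = 26 + \frac{21}{16} \left(-4\right) = 26 - \frac{21}{4} = \frac{83}{4}$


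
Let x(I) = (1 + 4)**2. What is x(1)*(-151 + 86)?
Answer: -1625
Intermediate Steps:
x(I) = 25 (x(I) = 5**2 = 25)
x(1)*(-151 + 86) = 25*(-151 + 86) = 25*(-65) = -1625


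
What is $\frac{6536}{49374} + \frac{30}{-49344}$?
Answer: $\frac{26752597}{203025888} \approx 0.13177$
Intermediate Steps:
$\frac{6536}{49374} + \frac{30}{-49344} = 6536 \cdot \frac{1}{49374} + 30 \left(- \frac{1}{49344}\right) = \frac{3268}{24687} - \frac{5}{8224} = \frac{26752597}{203025888}$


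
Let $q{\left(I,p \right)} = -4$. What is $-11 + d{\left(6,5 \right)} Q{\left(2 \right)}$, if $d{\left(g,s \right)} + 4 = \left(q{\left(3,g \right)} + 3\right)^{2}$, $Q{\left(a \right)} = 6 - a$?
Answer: $-23$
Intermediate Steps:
$d{\left(g,s \right)} = -3$ ($d{\left(g,s \right)} = -4 + \left(-4 + 3\right)^{2} = -4 + \left(-1\right)^{2} = -4 + 1 = -3$)
$-11 + d{\left(6,5 \right)} Q{\left(2 \right)} = -11 - 3 \left(6 - 2\right) = -11 - 12 = -23$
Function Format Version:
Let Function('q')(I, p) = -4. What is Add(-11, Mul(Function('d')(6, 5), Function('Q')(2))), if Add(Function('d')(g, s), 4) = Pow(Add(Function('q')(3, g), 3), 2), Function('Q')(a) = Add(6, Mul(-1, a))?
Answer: -23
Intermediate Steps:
Function('d')(g, s) = -3 (Function('d')(g, s) = Add(-4, Pow(Add(-4, 3), 2)) = Add(-4, Pow(-1, 2)) = Add(-4, 1) = -3)
Add(-11, Mul(Function('d')(6, 5), Function('Q')(2))) = Add(-11, Mul(-3, Add(6, Mul(-1, 2)))) = Add(-11, Mul(-3, Add(6, -2))) = Add(-11, Mul(-3, 4)) = Add(-11, -12) = -23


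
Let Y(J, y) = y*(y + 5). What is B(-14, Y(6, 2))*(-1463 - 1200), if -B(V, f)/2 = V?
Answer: -74564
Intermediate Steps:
Y(J, y) = y*(5 + y)
B(V, f) = -2*V
B(-14, Y(6, 2))*(-1463 - 1200) = (-2*(-14))*(-1463 - 1200) = 28*(-2663) = -74564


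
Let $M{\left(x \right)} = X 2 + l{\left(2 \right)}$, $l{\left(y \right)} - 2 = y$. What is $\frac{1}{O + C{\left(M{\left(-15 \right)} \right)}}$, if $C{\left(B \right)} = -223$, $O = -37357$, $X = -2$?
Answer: $- \frac{1}{37580} \approx -2.661 \cdot 10^{-5}$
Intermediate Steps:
$l{\left(y \right)} = 2 + y$
$M{\left(x \right)} = 0$ ($M{\left(x \right)} = \left(-2\right) 2 + \left(2 + 2\right) = -4 + 4 = 0$)
$\frac{1}{O + C{\left(M{\left(-15 \right)} \right)}} = \frac{1}{-37357 - 223} = \frac{1}{-37580} = - \frac{1}{37580}$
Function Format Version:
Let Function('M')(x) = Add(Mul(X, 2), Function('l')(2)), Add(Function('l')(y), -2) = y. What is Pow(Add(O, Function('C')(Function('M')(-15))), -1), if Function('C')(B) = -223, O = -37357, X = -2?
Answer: Rational(-1, 37580) ≈ -2.6610e-5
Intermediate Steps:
Function('l')(y) = Add(2, y)
Function('M')(x) = 0 (Function('M')(x) = Add(Mul(-2, 2), Add(2, 2)) = Add(-4, 4) = 0)
Pow(Add(O, Function('C')(Function('M')(-15))), -1) = Pow(Add(-37357, -223), -1) = Pow(-37580, -1) = Rational(-1, 37580)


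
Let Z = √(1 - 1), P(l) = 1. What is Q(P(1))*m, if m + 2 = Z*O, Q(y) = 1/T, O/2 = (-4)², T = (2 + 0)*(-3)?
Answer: ⅓ ≈ 0.33333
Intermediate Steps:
Z = 0 (Z = √0 = 0)
T = -6 (T = 2*(-3) = -6)
O = 32 (O = 2*(-4)² = 2*16 = 32)
Q(y) = -⅙ (Q(y) = 1/(-6) = -⅙)
m = -2 (m = -2 + 0*32 = -2 + 0 = -2)
Q(P(1))*m = -⅙*(-2) = ⅓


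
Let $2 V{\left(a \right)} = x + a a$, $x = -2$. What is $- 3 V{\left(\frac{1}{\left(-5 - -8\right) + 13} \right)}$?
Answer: $\frac{1533}{512} \approx 2.9941$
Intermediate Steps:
$V{\left(a \right)} = -1 + \frac{a^{2}}{2}$ ($V{\left(a \right)} = \frac{-2 + a a}{2} = \frac{-2 + a^{2}}{2} = -1 + \frac{a^{2}}{2}$)
$- 3 V{\left(\frac{1}{\left(-5 - -8\right) + 13} \right)} = - 3 \left(-1 + \frac{\left(\frac{1}{\left(-5 - -8\right) + 13}\right)^{2}}{2}\right) = - 3 \left(-1 + \frac{\left(\frac{1}{\left(-5 + 8\right) + 13}\right)^{2}}{2}\right) = - 3 \left(-1 + \frac{\left(\frac{1}{3 + 13}\right)^{2}}{2}\right) = - 3 \left(-1 + \frac{\left(\frac{1}{16}\right)^{2}}{2}\right) = - 3 \left(-1 + \frac{1}{2 \cdot 256}\right) = - 3 \left(-1 + \frac{1}{2} \cdot \frac{1}{256}\right) = - 3 \left(-1 + \frac{1}{512}\right) = \left(-3\right) \left(- \frac{511}{512}\right) = \frac{1533}{512}$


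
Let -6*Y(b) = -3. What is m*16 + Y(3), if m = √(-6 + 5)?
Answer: ½ + 16*I ≈ 0.5 + 16.0*I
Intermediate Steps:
Y(b) = ½ (Y(b) = -⅙*(-3) = ½)
m = I (m = √(-1) = I ≈ 1.0*I)
m*16 + Y(3) = I*16 + ½ = 16*I + ½ = ½ + 16*I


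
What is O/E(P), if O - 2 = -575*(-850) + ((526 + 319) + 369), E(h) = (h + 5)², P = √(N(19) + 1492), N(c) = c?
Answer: 489966/(5 + √1511)² ≈ 254.57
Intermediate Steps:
P = √1511 (P = √(19 + 1492) = √1511 ≈ 38.872)
E(h) = (5 + h)²
O = 489966 (O = 2 + (-575*(-850) + ((526 + 319) + 369)) = 2 + (488750 + (845 + 369)) = 2 + (488750 + 1214) = 2 + 489964 = 489966)
O/E(P) = 489966/((5 + √1511)²) = 489966/(5 + √1511)²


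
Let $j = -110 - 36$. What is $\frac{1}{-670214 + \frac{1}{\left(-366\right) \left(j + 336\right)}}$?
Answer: $- \frac{69540}{46606681561} \approx -1.4921 \cdot 10^{-6}$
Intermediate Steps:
$j = -146$ ($j = -110 - 36 = -146$)
$\frac{1}{-670214 + \frac{1}{\left(-366\right) \left(j + 336\right)}} = \frac{1}{-670214 + \frac{1}{\left(-366\right) \left(-146 + 336\right)}} = \frac{1}{-670214 + \frac{1}{\left(-366\right) 190}} = \frac{1}{-670214 + \frac{1}{-69540}} = \frac{1}{-670214 - \frac{1}{69540}} = \frac{1}{- \frac{46606681561}{69540}} = - \frac{69540}{46606681561}$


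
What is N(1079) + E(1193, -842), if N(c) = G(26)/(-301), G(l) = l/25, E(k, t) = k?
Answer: 8977299/7525 ≈ 1193.0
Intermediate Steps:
G(l) = l/25 (G(l) = l*(1/25) = l/25)
N(c) = -26/7525 (N(c) = ((1/25)*26)/(-301) = (26/25)*(-1/301) = -26/7525)
N(1079) + E(1193, -842) = -26/7525 + 1193 = 8977299/7525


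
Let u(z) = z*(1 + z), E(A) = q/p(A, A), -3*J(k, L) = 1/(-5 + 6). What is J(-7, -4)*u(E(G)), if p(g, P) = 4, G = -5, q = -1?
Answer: 1/16 ≈ 0.062500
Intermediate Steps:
J(k, L) = -⅓ (J(k, L) = -1/(3*(-5 + 6)) = -⅓/1 = -⅓*1 = -⅓)
E(A) = -¼ (E(A) = -1/4 = -1*¼ = -¼)
J(-7, -4)*u(E(G)) = -(-1)*(1 - ¼)/12 = -(-1)*3/(12*4) = -⅓*(-3/16) = 1/16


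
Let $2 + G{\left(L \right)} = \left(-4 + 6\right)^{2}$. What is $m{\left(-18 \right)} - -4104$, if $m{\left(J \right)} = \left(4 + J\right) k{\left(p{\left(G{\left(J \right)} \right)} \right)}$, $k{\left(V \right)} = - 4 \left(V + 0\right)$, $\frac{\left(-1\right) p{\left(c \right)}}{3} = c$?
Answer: $3768$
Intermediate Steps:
$G{\left(L \right)} = 2$ ($G{\left(L \right)} = -2 + \left(-4 + 6\right)^{2} = -2 + 2^{2} = -2 + 4 = 2$)
$p{\left(c \right)} = - 3 c$
$k{\left(V \right)} = - 4 V$
$m{\left(J \right)} = 96 + 24 J$ ($m{\left(J \right)} = \left(4 + J\right) \left(- 4 \left(\left(-3\right) 2\right)\right) = \left(4 + J\right) \left(\left(-4\right) \left(-6\right)\right) = \left(4 + J\right) 24 = 96 + 24 J$)
$m{\left(-18 \right)} - -4104 = \left(96 + 24 \left(-18\right)\right) - -4104 = \left(96 - 432\right) + 4104 = -336 + 4104 = 3768$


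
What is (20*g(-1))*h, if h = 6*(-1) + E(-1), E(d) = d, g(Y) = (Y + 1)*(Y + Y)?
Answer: 0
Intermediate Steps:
g(Y) = 2*Y*(1 + Y) (g(Y) = (1 + Y)*(2*Y) = 2*Y*(1 + Y))
h = -7 (h = 6*(-1) - 1 = -6 - 1 = -7)
(20*g(-1))*h = (20*(2*(-1)*(1 - 1)))*(-7) = (20*(2*(-1)*0))*(-7) = (20*0)*(-7) = 0*(-7) = 0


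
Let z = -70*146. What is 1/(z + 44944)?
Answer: 1/34724 ≈ 2.8799e-5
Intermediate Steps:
z = -10220
1/(z + 44944) = 1/(-10220 + 44944) = 1/34724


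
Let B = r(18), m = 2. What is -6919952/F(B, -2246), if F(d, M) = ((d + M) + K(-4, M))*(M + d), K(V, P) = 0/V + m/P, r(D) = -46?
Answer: -1942776524/1474854441 ≈ -1.3173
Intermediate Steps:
B = -46
K(V, P) = 2/P (K(V, P) = 0/V + 2/P = 0 + 2/P = 2/P)
F(d, M) = (M + d)*(M + d + 2/M) (F(d, M) = ((d + M) + 2/M)*(M + d) = ((M + d) + 2/M)*(M + d) = (M + d + 2/M)*(M + d) = (M + d)*(M + d + 2/M))
-6919952/F(B, -2246) = -6919952/(2 + (-2246)² + (-46)² + 2*(-2246)*(-46) + 2*(-46)/(-2246)) = -6919952/(2 + 5044516 + 2116 + 206632 + 2*(-46)*(-1/2246)) = -6919952/(2 + 5044516 + 2116 + 206632 + 46/1123) = -6919952/5899417764/1123 = -6919952*1123/5899417764 = -1942776524/1474854441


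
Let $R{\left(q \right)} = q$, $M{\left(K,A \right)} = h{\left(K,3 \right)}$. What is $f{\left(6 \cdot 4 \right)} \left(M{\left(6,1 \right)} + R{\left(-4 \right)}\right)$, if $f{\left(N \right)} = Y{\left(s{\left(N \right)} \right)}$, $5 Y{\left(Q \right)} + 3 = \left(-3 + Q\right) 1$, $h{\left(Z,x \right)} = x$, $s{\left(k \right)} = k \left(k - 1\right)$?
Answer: $- \frac{546}{5} \approx -109.2$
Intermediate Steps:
$s{\left(k \right)} = k \left(-1 + k\right)$
$Y{\left(Q \right)} = - \frac{6}{5} + \frac{Q}{5}$ ($Y{\left(Q \right)} = - \frac{3}{5} + \frac{\left(-3 + Q\right) 1}{5} = - \frac{3}{5} + \frac{-3 + Q}{5} = - \frac{3}{5} + \left(- \frac{3}{5} + \frac{Q}{5}\right) = - \frac{6}{5} + \frac{Q}{5}$)
$M{\left(K,A \right)} = 3$
$f{\left(N \right)} = - \frac{6}{5} + \frac{N \left(-1 + N\right)}{5}$
$f{\left(6 \cdot 4 \right)} \left(M{\left(6,1 \right)} + R{\left(-4 \right)}\right) = \left(- \frac{6}{5} + \frac{6 \cdot 4 \left(-1 + 6 \cdot 4\right)}{5}\right) \left(3 - 4\right) = \left(- \frac{6}{5} + \frac{1}{5} \cdot 24 \left(-1 + 24\right)\right) \left(-1\right) = \left(- \frac{6}{5} + \frac{1}{5} \cdot 24 \cdot 23\right) \left(-1\right) = \left(- \frac{6}{5} + \frac{552}{5}\right) \left(-1\right) = \frac{546}{5} \left(-1\right) = - \frac{546}{5}$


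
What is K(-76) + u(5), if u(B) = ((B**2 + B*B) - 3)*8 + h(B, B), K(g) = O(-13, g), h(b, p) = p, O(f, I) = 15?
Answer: 396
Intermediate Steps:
K(g) = 15
u(B) = -24 + B + 16*B**2 (u(B) = ((B**2 + B*B) - 3)*8 + B = ((B**2 + B**2) - 3)*8 + B = (2*B**2 - 3)*8 + B = (-3 + 2*B**2)*8 + B = (-24 + 16*B**2) + B = -24 + B + 16*B**2)
K(-76) + u(5) = 15 + (-24 + 5 + 16*5**2) = 15 + (-24 + 5 + 16*25) = 15 + (-24 + 5 + 400) = 15 + 381 = 396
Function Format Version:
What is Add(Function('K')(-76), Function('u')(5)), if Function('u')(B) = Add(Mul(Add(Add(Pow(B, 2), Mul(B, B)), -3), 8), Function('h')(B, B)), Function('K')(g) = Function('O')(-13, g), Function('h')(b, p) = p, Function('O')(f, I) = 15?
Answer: 396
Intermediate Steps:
Function('K')(g) = 15
Function('u')(B) = Add(-24, B, Mul(16, Pow(B, 2))) (Function('u')(B) = Add(Mul(Add(Add(Pow(B, 2), Mul(B, B)), -3), 8), B) = Add(Mul(Add(Add(Pow(B, 2), Pow(B, 2)), -3), 8), B) = Add(Mul(Add(Mul(2, Pow(B, 2)), -3), 8), B) = Add(Mul(Add(-3, Mul(2, Pow(B, 2))), 8), B) = Add(Add(-24, Mul(16, Pow(B, 2))), B) = Add(-24, B, Mul(16, Pow(B, 2))))
Add(Function('K')(-76), Function('u')(5)) = Add(15, Add(-24, 5, Mul(16, Pow(5, 2)))) = Add(15, Add(-24, 5, Mul(16, 25))) = Add(15, Add(-24, 5, 400)) = Add(15, 381) = 396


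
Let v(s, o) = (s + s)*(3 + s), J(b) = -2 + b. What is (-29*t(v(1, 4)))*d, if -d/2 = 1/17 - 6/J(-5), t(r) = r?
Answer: 50576/119 ≈ 425.01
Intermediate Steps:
v(s, o) = 2*s*(3 + s) (v(s, o) = (2*s)*(3 + s) = 2*s*(3 + s))
d = -218/119 (d = -2*(1/17 - 6/(-2 - 5)) = -2*(1*(1/17) - 6/(-7)) = -2*(1/17 - 6*(-1/7)) = -2*(1/17 + 6/7) = -2*109/119 = -218/119 ≈ -1.8319)
(-29*t(v(1, 4)))*d = -58*(3 + 1)*(-218/119) = -58*4*(-218/119) = -29*8*(-218/119) = -232*(-218/119) = 50576/119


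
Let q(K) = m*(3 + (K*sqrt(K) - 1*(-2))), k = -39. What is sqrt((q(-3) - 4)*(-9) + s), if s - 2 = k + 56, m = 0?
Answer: sqrt(55) ≈ 7.4162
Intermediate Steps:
s = 19 (s = 2 + (-39 + 56) = 2 + 17 = 19)
q(K) = 0 (q(K) = 0*(3 + (K*sqrt(K) - 1*(-2))) = 0*(3 + (K**(3/2) + 2)) = 0*(3 + (2 + K**(3/2))) = 0*(5 + K**(3/2)) = 0)
sqrt((q(-3) - 4)*(-9) + s) = sqrt((0 - 4)*(-9) + 19) = sqrt(-4*(-9) + 19) = sqrt(36 + 19) = sqrt(55)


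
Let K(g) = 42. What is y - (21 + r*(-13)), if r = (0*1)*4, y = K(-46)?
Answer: 21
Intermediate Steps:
y = 42
r = 0 (r = 0*4 = 0)
y - (21 + r*(-13)) = 42 - (21 + 0*(-13)) = 42 - (21 + 0) = 42 - 1*21 = 42 - 21 = 21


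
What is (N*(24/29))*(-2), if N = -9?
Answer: 432/29 ≈ 14.897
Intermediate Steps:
(N*(24/29))*(-2) = -216/29*(-2) = 432/29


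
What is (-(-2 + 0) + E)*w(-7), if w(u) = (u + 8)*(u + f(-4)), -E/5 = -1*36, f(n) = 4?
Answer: -546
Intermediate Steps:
E = 180 (E = -(-5)*36 = -5*(-36) = 180)
w(u) = (4 + u)*(8 + u) (w(u) = (u + 8)*(u + 4) = (8 + u)*(4 + u) = (4 + u)*(8 + u))
(-(-2 + 0) + E)*w(-7) = (-(-2 + 0) + 180)*(32 + (-7)**2 + 12*(-7)) = (-1*(-2) + 180)*(32 + 49 - 84) = (2 + 180)*(-3) = 182*(-3) = -546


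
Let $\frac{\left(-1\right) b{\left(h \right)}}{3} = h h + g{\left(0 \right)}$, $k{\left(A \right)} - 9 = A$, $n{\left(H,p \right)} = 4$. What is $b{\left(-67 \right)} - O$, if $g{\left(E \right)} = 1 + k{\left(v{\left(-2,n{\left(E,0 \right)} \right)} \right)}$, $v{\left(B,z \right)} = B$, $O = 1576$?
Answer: $-15067$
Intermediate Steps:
$k{\left(A \right)} = 9 + A$
$g{\left(E \right)} = 8$ ($g{\left(E \right)} = 1 + \left(9 - 2\right) = 1 + 7 = 8$)
$b{\left(h \right)} = -24 - 3 h^{2}$ ($b{\left(h \right)} = - 3 \left(h h + 8\right) = - 3 \left(h^{2} + 8\right) = - 3 \left(8 + h^{2}\right) = -24 - 3 h^{2}$)
$b{\left(-67 \right)} - O = \left(-24 - 3 \left(-67\right)^{2}\right) - 1576 = \left(-24 - 13467\right) - 1576 = -13491 - 1576 = -15067$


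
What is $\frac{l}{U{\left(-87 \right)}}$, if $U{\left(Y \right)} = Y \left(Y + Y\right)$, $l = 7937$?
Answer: $\frac{7937}{15138} \approx 0.52431$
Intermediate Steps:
$U{\left(Y \right)} = 2 Y^{2}$ ($U{\left(Y \right)} = Y 2 Y = 2 Y^{2}$)
$\frac{l}{U{\left(-87 \right)}} = \frac{7937}{2 \left(-87\right)^{2}} = \frac{7937}{2 \cdot 7569} = \frac{7937}{15138}$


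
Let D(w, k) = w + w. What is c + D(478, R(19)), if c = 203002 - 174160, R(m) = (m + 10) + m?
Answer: 29798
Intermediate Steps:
R(m) = 10 + 2*m (R(m) = (10 + m) + m = 10 + 2*m)
D(w, k) = 2*w
c = 28842
c + D(478, R(19)) = 28842 + 2*478 = 28842 + 956 = 29798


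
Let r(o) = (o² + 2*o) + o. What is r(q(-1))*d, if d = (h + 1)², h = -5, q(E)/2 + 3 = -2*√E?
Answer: 32 + 576*I ≈ 32.0 + 576.0*I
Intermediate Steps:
q(E) = -6 - 4*√E (q(E) = -6 + 2*(-2*√E) = -6 - 4*√E)
r(o) = o² + 3*o
d = 16 (d = (-5 + 1)² = (-4)² = 16)
r(q(-1))*d = ((-6 - 4*I)*(3 + (-6 - 4*I)))*16 = ((-6 - 4*I)*(-3 - 4*I))*16 = 16*(-6 - 4*I)*(-3 - 4*I)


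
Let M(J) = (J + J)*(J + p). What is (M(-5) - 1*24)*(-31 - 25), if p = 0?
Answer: -1456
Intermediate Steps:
M(J) = 2*J² (M(J) = (J + J)*(J + 0) = (2*J)*J = 2*J²)
(M(-5) - 1*24)*(-31 - 25) = (2*(-5)² - 1*24)*(-31 - 25) = (2*25 - 24)*(-56) = (50 - 24)*(-56) = 26*(-56) = -1456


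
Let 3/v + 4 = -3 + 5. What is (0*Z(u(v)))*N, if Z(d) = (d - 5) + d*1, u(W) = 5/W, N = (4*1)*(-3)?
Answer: 0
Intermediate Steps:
v = -3/2 (v = 3/(-4 + (-3 + 5)) = 3/(-4 + 2) = 3/(-2) = 3*(-1/2) = -3/2 ≈ -1.5000)
N = -12 (N = 4*(-3) = -12)
Z(d) = -5 + 2*d (Z(d) = (-5 + d) + d = -5 + 2*d)
(0*Z(u(v)))*N = (0*(-5 + 2*(5/(-3/2))))*(-12) = (0*(-5 + 2*(5*(-2/3))))*(-12) = (0*(-5 + 2*(-10/3)))*(-12) = (0*(-5 - 20/3))*(-12) = (0*(-35/3))*(-12) = 0*(-12) = 0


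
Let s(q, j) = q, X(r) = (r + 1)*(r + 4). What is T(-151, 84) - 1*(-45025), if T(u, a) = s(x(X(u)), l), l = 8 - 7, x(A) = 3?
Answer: 45028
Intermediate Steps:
X(r) = (1 + r)*(4 + r)
l = 1
T(u, a) = 3
T(-151, 84) - 1*(-45025) = 3 - 1*(-45025) = 3 + 45025 = 45028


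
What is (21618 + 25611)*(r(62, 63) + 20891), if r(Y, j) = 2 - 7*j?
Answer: 965927508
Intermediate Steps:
(21618 + 25611)*(r(62, 63) + 20891) = (21618 + 25611)*((2 - 7*63) + 20891) = 47229*((2 - 441) + 20891) = 47229*(-439 + 20891) = 47229*20452 = 965927508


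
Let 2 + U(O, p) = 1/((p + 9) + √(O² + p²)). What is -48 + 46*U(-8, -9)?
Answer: -140 + 46*√145/145 ≈ -136.18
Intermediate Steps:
U(O, p) = -2 + 1/(9 + p + √(O² + p²)) (U(O, p) = -2 + 1/((p + 9) + √(O² + p²)) = -2 + 1/((9 + p) + √(O² + p²)) = -2 + 1/(9 + p + √(O² + p²)))
-48 + 46*U(-8, -9) = -48 + 46*((-17 - 2*(-9) - 2*√((-8)² + (-9)²))/(9 - 9 + √((-8)² + (-9)²))) = -48 + 46*((-17 + 18 - 2*√(64 + 81))/(9 - 9 + √(64 + 81))) = -48 + 46*((-17 + 18 - 2*√145)/(9 - 9 + √145)) = -48 + 46*((1 - 2*√145)/(√145)) = -48 + 46*((√145/145)*(1 - 2*√145)) = -48 + 46*(√145*(1 - 2*√145)/145) = -48 + 46*√145*(1 - 2*√145)/145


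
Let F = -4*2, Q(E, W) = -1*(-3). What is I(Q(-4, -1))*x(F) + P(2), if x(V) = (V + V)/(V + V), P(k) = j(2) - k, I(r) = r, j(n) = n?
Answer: 3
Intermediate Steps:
Q(E, W) = 3
F = -8
P(k) = 2 - k
x(V) = 1 (x(V) = (2*V)/((2*V)) = (2*V)*(1/(2*V)) = 1)
I(Q(-4, -1))*x(F) + P(2) = 3*1 + (2 - 1*2) = 3 + (2 - 2) = 3 + 0 = 3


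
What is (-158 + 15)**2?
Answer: 20449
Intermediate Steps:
(-158 + 15)**2 = (-143)**2 = 20449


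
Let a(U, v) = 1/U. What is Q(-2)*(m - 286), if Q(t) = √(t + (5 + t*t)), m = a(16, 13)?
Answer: -4575*√7/16 ≈ -756.52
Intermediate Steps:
m = 1/16 ≈ 0.062500
Q(t) = √(5 + t + t²) (Q(t) = √(t + (5 + t²)) = √(5 + t + t²))
Q(-2)*(m - 286) = √(5 - 2 + (-2)²)*(1/16 - 286) = √(5 - 2 + 4)*(-4575/16) = √7*(-4575/16) = -4575*√7/16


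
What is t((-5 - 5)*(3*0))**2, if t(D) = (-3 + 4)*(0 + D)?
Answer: 0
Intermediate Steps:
t(D) = D (t(D) = 1*D = D)
t((-5 - 5)*(3*0))**2 = ((-5 - 5)*(3*0))**2 = (-10*0)**2 = 0**2 = 0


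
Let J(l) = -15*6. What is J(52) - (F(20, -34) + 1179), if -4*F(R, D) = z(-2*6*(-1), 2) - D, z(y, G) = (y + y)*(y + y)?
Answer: -2233/2 ≈ -1116.5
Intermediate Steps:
z(y, G) = 4*y² (z(y, G) = (2*y)*(2*y) = 4*y²)
F(R, D) = -144 + D/4 (F(R, D) = -(4*(-2*6*(-1))² - D)/4 = -(4*(-12*(-1))² - D)/4 = -(4*12² - D)/4 = -(4*144 - D)/4 = -(576 - D)/4 = -144 + D/4)
J(l) = -90
J(52) - (F(20, -34) + 1179) = -90 - ((-144 + (¼)*(-34)) + 1179) = -90 - ((-144 - 17/2) + 1179) = -90 - (-305/2 + 1179) = -90 - 1*2053/2 = -90 - 2053/2 = -2233/2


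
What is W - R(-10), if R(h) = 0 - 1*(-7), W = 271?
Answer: 264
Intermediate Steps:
R(h) = 7 (R(h) = 0 + 7 = 7)
W - R(-10) = 271 - 1*7 = 271 - 7 = 264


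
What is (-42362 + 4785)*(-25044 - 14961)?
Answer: 1503267885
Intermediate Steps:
(-42362 + 4785)*(-25044 - 14961) = -37577*(-40005) = 1503267885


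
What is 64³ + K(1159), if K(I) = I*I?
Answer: 1605425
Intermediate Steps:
K(I) = I²
64³ + K(1159) = 64³ + 1159² = 262144 + 1343281 = 1605425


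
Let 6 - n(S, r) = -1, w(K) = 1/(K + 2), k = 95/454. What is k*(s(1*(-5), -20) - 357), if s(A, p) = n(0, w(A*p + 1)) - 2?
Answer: -16720/227 ≈ -73.656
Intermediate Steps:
k = 95/454 (k = 95*(1/454) = 95/454 ≈ 0.20925)
w(K) = 1/(2 + K)
n(S, r) = 7 (n(S, r) = 6 - 1*(-1) = 6 + 1 = 7)
s(A, p) = 5 (s(A, p) = 7 - 2 = 5)
k*(s(1*(-5), -20) - 357) = 95*(5 - 357)/454 = (95/454)*(-352) = -16720/227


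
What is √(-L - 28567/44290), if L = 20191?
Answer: I*√39608013615530/44290 ≈ 142.1*I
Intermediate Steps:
√(-L - 28567/44290) = √(-1*20191 - 28567/44290) = √(-20191 - 28567*1/44290) = √(-20191 - 28567/44290) = √(-894287957/44290) = I*√39608013615530/44290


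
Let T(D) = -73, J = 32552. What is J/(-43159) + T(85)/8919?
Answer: -293481895/384935121 ≈ -0.76242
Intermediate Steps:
J/(-43159) + T(85)/8919 = 32552/(-43159) - 73/8919 = 32552*(-1/43159) - 73*1/8919 = -32552/43159 - 73/8919 = -293481895/384935121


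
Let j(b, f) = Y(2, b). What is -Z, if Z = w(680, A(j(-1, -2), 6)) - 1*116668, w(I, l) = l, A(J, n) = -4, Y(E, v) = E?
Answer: 116672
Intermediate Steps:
j(b, f) = 2
Z = -116672 (Z = -4 - 1*116668 = -4 - 116668 = -116672)
-Z = -1*(-116672) = 116672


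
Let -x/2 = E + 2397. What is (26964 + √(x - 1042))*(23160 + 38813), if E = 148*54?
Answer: 1671039972 + 123946*I*√5455 ≈ 1.671e+9 + 9.1544e+6*I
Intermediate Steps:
E = 7992
x = -20778 (x = -2*(7992 + 2397) = -2*10389 = -20778)
(26964 + √(x - 1042))*(23160 + 38813) = (26964 + √(-20778 - 1042))*(23160 + 38813) = (26964 + √(-21820))*61973 = (26964 + 2*I*√5455)*61973 = 1671039972 + 123946*I*√5455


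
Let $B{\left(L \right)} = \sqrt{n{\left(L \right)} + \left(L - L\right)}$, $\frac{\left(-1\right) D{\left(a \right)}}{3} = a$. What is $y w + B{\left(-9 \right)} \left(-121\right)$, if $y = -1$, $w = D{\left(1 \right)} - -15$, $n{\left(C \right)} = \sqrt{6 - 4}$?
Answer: $-12 - 121 \sqrt[4]{2} \approx -155.89$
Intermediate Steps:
$n{\left(C \right)} = \sqrt{2}$
$D{\left(a \right)} = - 3 a$
$w = 12$ ($w = \left(-3\right) 1 - -15 = -3 + 15 = 12$)
$B{\left(L \right)} = \sqrt[4]{2}$ ($B{\left(L \right)} = \sqrt{\sqrt{2} + \left(L - L\right)} = \sqrt{\sqrt{2} + 0} = \sqrt{\sqrt{2}} = \sqrt[4]{2}$)
$y w + B{\left(-9 \right)} \left(-121\right) = \left(-1\right) 12 + \sqrt[4]{2} \left(-121\right) = -12 - 121 \sqrt[4]{2}$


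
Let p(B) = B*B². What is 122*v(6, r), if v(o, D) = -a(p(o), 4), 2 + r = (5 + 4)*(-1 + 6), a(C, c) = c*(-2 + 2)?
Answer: 0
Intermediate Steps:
p(B) = B³
a(C, c) = 0 (a(C, c) = c*0 = 0)
r = 43 (r = -2 + (5 + 4)*(-1 + 6) = -2 + 9*5 = -2 + 45 = 43)
v(o, D) = 0 (v(o, D) = -1*0 = 0)
122*v(6, r) = 122*0 = 0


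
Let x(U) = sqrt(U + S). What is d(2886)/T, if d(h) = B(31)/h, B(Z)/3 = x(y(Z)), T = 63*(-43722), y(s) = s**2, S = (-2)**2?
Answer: -sqrt(965)/2649815532 ≈ -1.1723e-8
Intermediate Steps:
S = 4
x(U) = sqrt(4 + U) (x(U) = sqrt(U + 4) = sqrt(4 + U))
T = -2754486
B(Z) = 3*sqrt(4 + Z**2)
d(h) = 3*sqrt(965)/h (d(h) = (3*sqrt(4 + 31**2))/h = (3*sqrt(4 + 961))/h = (3*sqrt(965))/h = 3*sqrt(965)/h)
d(2886)/T = (3*sqrt(965)/2886)/(-2754486) = (3*sqrt(965)*(1/2886))*(-1/2754486) = (sqrt(965)/962)*(-1/2754486) = -sqrt(965)/2649815532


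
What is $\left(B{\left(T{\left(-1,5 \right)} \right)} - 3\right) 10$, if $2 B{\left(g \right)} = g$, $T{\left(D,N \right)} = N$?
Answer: $-5$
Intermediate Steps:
$B{\left(g \right)} = \frac{g}{2}$
$\left(B{\left(T{\left(-1,5 \right)} \right)} - 3\right) 10 = \left(\frac{1}{2} \cdot 5 - 3\right) 10 = \left(\frac{5}{2} - 3\right) 10 = \left(- \frac{1}{2}\right) 10 = -5$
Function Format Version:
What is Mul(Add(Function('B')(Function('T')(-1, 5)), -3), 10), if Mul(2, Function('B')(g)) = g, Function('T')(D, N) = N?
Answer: -5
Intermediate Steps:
Function('B')(g) = Mul(Rational(1, 2), g)
Mul(Add(Function('B')(Function('T')(-1, 5)), -3), 10) = Mul(Add(Mul(Rational(1, 2), 5), -3), 10) = Mul(Add(Rational(5, 2), -3), 10) = Mul(Rational(-1, 2), 10) = -5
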